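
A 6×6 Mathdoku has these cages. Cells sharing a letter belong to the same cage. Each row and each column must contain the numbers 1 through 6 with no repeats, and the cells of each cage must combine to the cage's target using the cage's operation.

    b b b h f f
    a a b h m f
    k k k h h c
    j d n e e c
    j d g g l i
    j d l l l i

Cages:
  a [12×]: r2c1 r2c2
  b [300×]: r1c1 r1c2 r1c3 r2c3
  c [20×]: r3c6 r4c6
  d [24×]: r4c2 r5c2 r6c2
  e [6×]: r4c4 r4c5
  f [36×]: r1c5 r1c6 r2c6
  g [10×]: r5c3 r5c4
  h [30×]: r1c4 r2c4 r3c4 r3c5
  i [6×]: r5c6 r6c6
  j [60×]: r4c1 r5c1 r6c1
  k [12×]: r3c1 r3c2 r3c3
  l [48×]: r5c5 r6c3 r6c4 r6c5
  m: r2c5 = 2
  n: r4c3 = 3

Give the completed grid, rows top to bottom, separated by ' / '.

3 5 4 2 6 1 / 4 3 5 1 2 6 / 1 2 6 3 5 4 / 2 4 3 6 1 5 / 6 1 2 5 4 3 / 5 6 1 4 3 2

The 4 cells of cage b must have product 300, so r2c3 = 5.
M is a freebie, which forces r2c5 = 2.
Cage n is a single given cell, so r4c3 = 3.
Column 3 now contains 5, which forces r5c3 = 2.
Row 5 now contains 2; hence r5c4 = 5.
Cage h needs product 30, leaving r3c5 = 5.
Row 3 already has 5, so r3c6 = 4.
4 is placed in column 6, which forces r4c6 = 5.
Cage j has product 60, which forces r6c1 = 5.
Cage b needs product 300, leaving r1c2 = 5.
The only place for 4 in row 1 is r1c3.
Cage b has product 300, leaving r1c1 = 3.
Row 1 already has 3, so r1c5 = 6.
3 is placed in column 1, so r2c1 = 4.
Row 2 now contains 4, so r2c2 = 3.
Row 2 now contains 3, so r2c4 = 1.
Row 2 now contains 3, so r2c6 = 6.
4 is placed in column 1, which forces r4c1 = 2.
Column 4 now contains 1; hence r4c4 = 6.
Column 5 now contains 6, so r4c5 = 1.
3 is placed in column 1; hence r5c1 = 6.
1 is placed in column 5, which forces r5c5 = 4.
Column 5 now contains 4, which forces r6c5 = 3.
Column 4 now contains 1, leaving r1c4 = 2.
Cage f needs product 36; hence r1c6 = 1.
Column 1 already has 6, which forces r3c1 = 1.
The 3 cells of cage k must have product 12, so r3c2 = 2.
The 3 cells of cage k must have product 12, so r3c3 = 6.
The 4 cells of cage h must have product 30, leaving r3c4 = 3.
Row 4 already has 1, so r4c2 = 4.
4 is placed in row 5, which forces r5c2 = 1.
The two cells of cage i must have product 6, leaving r5c6 = 3.
Cage d needs product 24, leaving r6c2 = 6.
Cage l has product 48; hence r6c3 = 1.
Cage l has product 48, which forces r6c4 = 4.
Cage i needs two cells with product 6, leaving r6c6 = 2.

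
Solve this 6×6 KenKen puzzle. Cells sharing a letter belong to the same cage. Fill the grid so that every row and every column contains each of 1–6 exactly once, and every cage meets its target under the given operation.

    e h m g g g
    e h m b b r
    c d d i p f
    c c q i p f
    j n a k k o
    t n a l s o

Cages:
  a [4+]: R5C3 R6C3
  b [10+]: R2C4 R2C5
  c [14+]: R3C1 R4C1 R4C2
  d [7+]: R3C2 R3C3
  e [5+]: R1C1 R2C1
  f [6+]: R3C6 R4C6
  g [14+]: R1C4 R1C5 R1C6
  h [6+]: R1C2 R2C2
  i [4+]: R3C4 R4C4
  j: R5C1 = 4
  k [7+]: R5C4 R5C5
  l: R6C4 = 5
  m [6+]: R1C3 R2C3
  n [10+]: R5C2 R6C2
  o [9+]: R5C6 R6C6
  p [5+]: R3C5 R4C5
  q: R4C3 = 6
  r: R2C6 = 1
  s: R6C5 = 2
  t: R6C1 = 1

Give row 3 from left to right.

6 2 5 3 1 4

R is a freebie, so R2C6 = 1.
Cage q is given, leaving R4C3 = 6.
J is a freebie, leaving R5C1 = 4.
Row 5 already has 4, which forces R5C2 = 6.
Cage t is a single given cell, so R6C1 = 1.
Column 2 already has 6, which forces R6C2 = 4.
Row 6 now contains 1, leaving R6C3 = 3.
Cage l is given; hence R6C4 = 5.
S is a freebie; hence R6C5 = 2.
5 is placed in row 6, leaving R6C6 = 6.
Cage h's pair has sum 6, so R1C2 = 1.
Cage h's pair has sum 6, so R2C2 = 5.
Cage c needs sum 14, so R3C1 = 6.
Column 2 already has 5, so R4C2 = 3.
3 is placed in row 4, which forces R4C4 = 1.
1 is placed in row 4, so R4C5 = 4.
4 is placed in row 4, which forces R4C6 = 2.
Column 3 now contains 3, which forces R5C3 = 1.
Cage k needs two cells with sum 7; hence R5C4 = 2.
The two cells of cage k must have sum 7, so R5C5 = 5.
Cage o needs two cells with sum 9, leaving R5C6 = 3.
3 is placed in column 6, which forces R1C6 = 5.
Cage b's pair has sum 10, so R2C4 = 4.
Column 5 already has 4, which forces R2C5 = 6.
Column 2 now contains 3; hence R3C2 = 2.
Cage d needs two cells with sum 7, so R3C3 = 5.
Column 4 now contains 1, which forces R3C4 = 3.
Column 5 already has 4, which forces R3C5 = 1.
2 is placed in column 6, so R3C6 = 4.
3 is placed in row 4, which forces R4C1 = 5.
The two cells of cage m must have sum 6, which forces R1C3 = 4.
Column 4 now contains 3, which forces R1C4 = 6.
6 is placed in column 5, which forces R1C5 = 3.
Row 2 now contains 4, so R2C3 = 2.
3 is placed in row 1, which forces R1C1 = 2.
Row 2 already has 2, so R2C1 = 3.
The full grid is 2 1 4 6 3 5 / 3 5 2 4 6 1 / 6 2 5 3 1 4 / 5 3 6 1 4 2 / 4 6 1 2 5 3 / 1 4 3 5 2 6.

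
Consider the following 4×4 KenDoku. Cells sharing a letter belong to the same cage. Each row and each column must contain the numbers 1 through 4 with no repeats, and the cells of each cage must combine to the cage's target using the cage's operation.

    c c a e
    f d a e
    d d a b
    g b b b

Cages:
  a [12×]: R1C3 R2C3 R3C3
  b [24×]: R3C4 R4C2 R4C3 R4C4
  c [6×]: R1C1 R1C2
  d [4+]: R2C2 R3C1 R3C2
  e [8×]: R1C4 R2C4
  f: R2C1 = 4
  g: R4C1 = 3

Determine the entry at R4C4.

1

F is a freebie; hence R2C1 = 4.
Cage d has sum 4; hence R2C2 = 1.
Row 2 already has 1, leaving R2C3 = 3.
4 is placed in row 2, leaving R2C4 = 2.
Cage d needs sum 4, which forces R3C1 = 1.
The 3 cells of cage d must have sum 4, so R3C2 = 2.
1 is placed in row 3; hence R3C3 = 4.
4 is placed in row 3, so R3C4 = 3.
G is a freebie, which forces R4C1 = 3.
3 is placed in row 4, so R4C2 = 4.
Row 4 already has 4; hence R4C4 = 1.
Column 1 now contains 3; hence R1C1 = 2.
Column 2 now contains 2; hence R1C2 = 3.
4 is placed in column 3; hence R1C3 = 1.
2 is placed in column 4, leaving R1C4 = 4.
Row 4 already has 1; hence R4C3 = 2.
Completed grid: 2 3 1 4 / 4 1 3 2 / 1 2 4 3 / 3 4 2 1.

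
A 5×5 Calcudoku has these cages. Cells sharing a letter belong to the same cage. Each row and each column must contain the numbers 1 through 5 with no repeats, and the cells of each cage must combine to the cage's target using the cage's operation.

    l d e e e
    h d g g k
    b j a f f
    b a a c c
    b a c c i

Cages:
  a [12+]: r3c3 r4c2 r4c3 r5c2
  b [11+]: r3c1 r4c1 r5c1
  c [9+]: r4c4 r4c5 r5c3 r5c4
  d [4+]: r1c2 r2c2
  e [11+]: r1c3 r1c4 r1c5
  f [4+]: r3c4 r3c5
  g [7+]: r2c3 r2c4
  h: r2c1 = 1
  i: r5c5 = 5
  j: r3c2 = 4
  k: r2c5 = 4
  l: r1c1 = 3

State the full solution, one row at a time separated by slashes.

Cage l is given, so r1c1 = 3.
3 is placed in row 1, so r1c2 = 1.
H is a freebie, so r2c1 = 1.
1 is placed in column 2; hence r2c2 = 3.
K is a freebie, leaving r2c5 = 4.
Cage j is a single given cell, leaving r3c2 = 4.
Cage i is given, which forces r5c5 = 5.
Column 5 already has 5, so r1c5 = 2.
Cage a needs sum 12, so r4c2 = 5.
Row 5 now contains 5, so r5c2 = 2.
Cage b needs sum 11, leaving r3c1 = 5.
Cage b needs sum 11, which forces r4c1 = 2.
Row 5 now contains 2, leaving r5c1 = 4.
Cage c needs sum 9, so r4c4 = 4.
Cage c has sum 9; hence r4c5 = 1.
The 3 cells of cage e must have sum 11, so r1c3 = 4.
Column 4 already has 4; hence r1c4 = 5.
5 is placed in column 4, which forces r2c4 = 2.
The 4 cells of cage a must have sum 12; hence r3c3 = 2.
The two cells of cage f must have sum 4, which forces r3c4 = 1.
1 is placed in column 5, so r3c5 = 3.
Row 4 already has 4, so r4c3 = 3.
Column 3 already has 3, which forces r5c3 = 1.
Column 4 already has 1, leaving r5c4 = 3.
Row 2 now contains 2, so r2c3 = 5.

3 1 4 5 2 / 1 3 5 2 4 / 5 4 2 1 3 / 2 5 3 4 1 / 4 2 1 3 5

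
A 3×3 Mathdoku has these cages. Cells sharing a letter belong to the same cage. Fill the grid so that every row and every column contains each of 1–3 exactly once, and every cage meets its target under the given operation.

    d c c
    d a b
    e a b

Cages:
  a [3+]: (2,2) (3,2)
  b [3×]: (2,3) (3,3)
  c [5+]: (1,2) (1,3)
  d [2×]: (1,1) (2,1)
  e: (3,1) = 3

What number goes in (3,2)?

2

Cage e is a single given cell, which forces (3,1) = 3.
Row 3 already has 3, so (3,3) = 1.
Cage a needs two cells with sum 3; hence (2,2) = 1.
Column 3 already has 1, so (2,3) = 3.
Row 3 already has 1, leaving (3,2) = 2.
The two cells of cage d must have product 2, so (1,1) = 1.
Column 2 already has 2, which forces (1,2) = 3.
Column 3 now contains 3, so (1,3) = 2.
1 is placed in row 2, leaving (2,1) = 2.
Completed grid: 1 3 2 / 2 1 3 / 3 2 1.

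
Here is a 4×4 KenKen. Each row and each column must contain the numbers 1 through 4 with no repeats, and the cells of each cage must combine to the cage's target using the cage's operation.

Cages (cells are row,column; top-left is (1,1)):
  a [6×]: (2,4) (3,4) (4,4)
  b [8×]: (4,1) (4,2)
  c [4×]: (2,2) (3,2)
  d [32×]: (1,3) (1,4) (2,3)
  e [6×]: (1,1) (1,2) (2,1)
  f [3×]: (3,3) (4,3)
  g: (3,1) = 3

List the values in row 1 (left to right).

Cage d has product 32; hence (1,3) = 2.
Cage d has product 32, which forces (1,4) = 4.
Cage d has product 32, so (2,3) = 4.
Cage g is a single given cell, which forces (3,1) = 3.
Row 3 now contains 3, leaving (3,3) = 1.
Row 3 already has 1; hence (3,4) = 2.
Column 3 already has 1, so (4,3) = 3.
3 is placed in row 4, so (4,4) = 1.
Column 1 now contains 3, so (1,1) = 1.
The 3 cells of cage e must have product 6, so (1,2) = 3.
The 3 cells of cage e must have product 6, which forces (2,1) = 2.
4 is placed in row 2, so (2,2) = 1.
Column 4 now contains 1, so (2,4) = 3.
Row 3 already has 1; hence (3,2) = 4.
2 is placed in column 1, so (4,1) = 4.
Column 2 already has 4, leaving (4,2) = 2.
Filled in: 1 3 2 4 / 2 1 4 3 / 3 4 1 2 / 4 2 3 1.

1 3 2 4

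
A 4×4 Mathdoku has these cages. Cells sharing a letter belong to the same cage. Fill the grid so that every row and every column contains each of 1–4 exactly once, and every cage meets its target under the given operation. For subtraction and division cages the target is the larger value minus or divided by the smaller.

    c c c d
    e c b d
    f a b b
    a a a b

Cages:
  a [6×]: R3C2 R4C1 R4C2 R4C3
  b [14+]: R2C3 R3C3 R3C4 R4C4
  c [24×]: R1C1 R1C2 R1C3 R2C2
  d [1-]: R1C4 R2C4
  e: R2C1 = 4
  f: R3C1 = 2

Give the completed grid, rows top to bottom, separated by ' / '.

3 4 1 2 / 4 2 3 1 / 2 1 4 3 / 1 3 2 4

Cage e is given, leaving R2C1 = 4.
Row 2 already has 4; hence R2C3 = 3.
Cage f is given; hence R3C1 = 2.
The 4 cells of cage a must have product 6; hence R3C2 = 1.
Column 3 already has 3, so R3C3 = 4.
Row 3 now contains 4, so R3C4 = 3.
Column 4 now contains 3; hence R4C4 = 4.
The 4 cells of cage c must have product 24, which forces R1C1 = 3.
Cage c needs product 24, so R1C2 = 4.
The 4 cells of cage c must have product 24, so R1C3 = 1.
Row 1 now contains 1; hence R1C4 = 2.
Column 2 now contains 1, so R2C2 = 2.
2 is placed in column 4, which forces R2C4 = 1.
3 is placed in column 1, which forces R4C1 = 1.
2 is placed in column 2, so R4C2 = 3.
1 is placed in column 3, leaving R4C3 = 2.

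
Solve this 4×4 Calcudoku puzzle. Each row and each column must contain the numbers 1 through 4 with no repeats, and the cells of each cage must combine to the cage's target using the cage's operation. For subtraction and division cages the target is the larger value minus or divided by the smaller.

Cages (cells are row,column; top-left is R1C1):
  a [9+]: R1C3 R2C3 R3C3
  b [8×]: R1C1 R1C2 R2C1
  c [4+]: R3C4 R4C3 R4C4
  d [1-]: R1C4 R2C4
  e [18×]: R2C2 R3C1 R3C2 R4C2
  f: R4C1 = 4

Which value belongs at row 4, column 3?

Cage e needs product 18; hence R3C1 = 3.
The 3 cells of cage c must have sum 4; hence R3C4 = 1.
Cage f is a single given cell; hence R4C1 = 4.
Cage c needs sum 4, leaving R4C3 = 1.
Cage c has sum 4, leaving R4C4 = 2.
Cage b needs product 8, which forces R1C2 = 4.
Row 1 now contains 4; hence R1C4 = 3.
The 4 cells of cage e must have product 18; hence R2C2 = 1.
3 is placed in column 4, which forces R2C4 = 4.
Row 3 now contains 1, which forces R3C2 = 2.
2 is placed in row 3, so R3C3 = 4.
Row 4 now contains 2; hence R4C2 = 3.
Cage b has product 8, leaving R1C1 = 1.
Row 1 now contains 3, so R1C3 = 2.
1 is placed in row 2, leaving R2C1 = 2.
The 3 cells of cage a must have sum 9, which forces R2C3 = 3.
The full grid is 1 4 2 3 / 2 1 3 4 / 3 2 4 1 / 4 3 1 2.

1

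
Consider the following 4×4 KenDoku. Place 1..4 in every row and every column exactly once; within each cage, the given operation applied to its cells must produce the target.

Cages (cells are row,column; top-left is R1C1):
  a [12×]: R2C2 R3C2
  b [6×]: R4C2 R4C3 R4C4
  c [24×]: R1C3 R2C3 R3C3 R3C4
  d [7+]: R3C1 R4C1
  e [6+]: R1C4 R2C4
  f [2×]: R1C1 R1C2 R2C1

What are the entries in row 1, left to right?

2 1 3 4

The 3 cells of cage f must have product 2, so R1C1 = 2.
Cage f has product 2, so R1C2 = 1.
Row 1 now contains 2; hence R1C4 = 4.
The 3 cells of cage f must have product 2, leaving R2C1 = 1.
Column 4 now contains 4, leaving R2C4 = 2.
Row 1 already has 4, which forces R1C3 = 3.
The 4 cells of cage c must have product 24; hence R2C3 = 4.
Cage c has product 24; hence R3C3 = 2.
Cage c needs product 24, which forces R3C4 = 1.
Column 3 already has 2, which forces R4C3 = 1.
Column 4 already has 1; hence R4C4 = 3.
4 is placed in row 2, so R2C2 = 3.
The two cells of cage d must have sum 7; hence R3C1 = 3.
The two cells of cage a must have product 12, so R3C2 = 4.
3 is placed in row 4, leaving R4C1 = 4.
3 is placed in row 4, which forces R4C2 = 2.
Completed grid: 2 1 3 4 / 1 3 4 2 / 3 4 2 1 / 4 2 1 3.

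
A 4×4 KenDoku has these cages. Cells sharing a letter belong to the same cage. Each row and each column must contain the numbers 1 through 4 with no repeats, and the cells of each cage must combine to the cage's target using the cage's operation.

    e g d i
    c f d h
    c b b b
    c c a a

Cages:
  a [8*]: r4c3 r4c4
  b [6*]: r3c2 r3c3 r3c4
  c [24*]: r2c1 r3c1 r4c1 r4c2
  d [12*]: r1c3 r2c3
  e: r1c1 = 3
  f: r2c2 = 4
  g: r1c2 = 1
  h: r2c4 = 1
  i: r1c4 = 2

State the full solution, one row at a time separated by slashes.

Cage e is given, which forces r1c1 = 3.
G is a freebie, which forces r1c2 = 1.
3 is placed in row 1, which forces r1c3 = 4.
I is a freebie, leaving r1c4 = 2.
F is a freebie, leaving r2c2 = 4.
4 is placed in column 3, leaving r2c3 = 3.
H is a freebie; hence r2c4 = 1.
Column 4 already has 1, leaving r3c4 = 3.
4 is placed in column 3, leaving r4c3 = 2.
Column 4 now contains 2, which forces r4c4 = 4.
Row 2 now contains 1, so r2c1 = 2.
The 4 cells of cage c must have product 24, so r3c1 = 4.
Row 3 now contains 3; hence r3c2 = 2.
Column 3 now contains 2, so r3c3 = 1.
Row 4 already has 4, so r4c1 = 1.
2 is placed in row 4, leaving r4c2 = 3.

3 1 4 2 / 2 4 3 1 / 4 2 1 3 / 1 3 2 4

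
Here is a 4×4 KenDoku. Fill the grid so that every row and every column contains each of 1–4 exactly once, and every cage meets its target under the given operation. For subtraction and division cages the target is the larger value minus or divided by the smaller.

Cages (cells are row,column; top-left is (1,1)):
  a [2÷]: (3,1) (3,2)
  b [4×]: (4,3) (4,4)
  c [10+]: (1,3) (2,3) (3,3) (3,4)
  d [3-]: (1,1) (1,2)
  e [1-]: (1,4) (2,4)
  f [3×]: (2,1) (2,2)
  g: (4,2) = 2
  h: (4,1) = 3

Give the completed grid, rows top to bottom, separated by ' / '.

4 1 2 3 / 1 3 4 2 / 2 4 3 1 / 3 2 1 4

Cage h is given, which forces (4,1) = 3.
G is a freebie, so (4,2) = 2.
3 is placed in column 1, so (2,1) = 1.
Cage f's pair has product 3, leaving (2,2) = 3.
The two cells of cage a must have quotient 2; hence (3,1) = 2.
Column 1 now contains 1; hence (1,1) = 4.
Cage d's pair has difference 3, which forces (1,2) = 1.
Row 1 already has 1, leaving (1,4) = 3.
1 is placed in column 2, which forces (3,2) = 4.
Row 3 now contains 4, so (3,4) = 1.
Column 4 already has 1, which forces (4,4) = 4.
Row 1 now contains 3, which forces (1,3) = 2.
Cage c needs sum 10, so (2,3) = 4.
Column 4 now contains 4, leaving (2,4) = 2.
Row 3 now contains 1, so (3,3) = 3.
4 is placed in row 4, so (4,3) = 1.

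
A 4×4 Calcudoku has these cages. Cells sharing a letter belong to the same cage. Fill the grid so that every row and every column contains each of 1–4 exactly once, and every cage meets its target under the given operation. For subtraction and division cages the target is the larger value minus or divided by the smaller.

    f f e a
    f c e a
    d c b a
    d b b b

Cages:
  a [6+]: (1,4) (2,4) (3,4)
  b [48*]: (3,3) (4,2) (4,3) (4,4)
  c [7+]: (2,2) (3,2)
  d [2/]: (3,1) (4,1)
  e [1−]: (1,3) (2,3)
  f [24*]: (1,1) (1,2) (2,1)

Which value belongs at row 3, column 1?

The only place for 1 in column 2 is (4,2).
The 4 cells of cage b must have product 48, leaving (3,3) = 4.
The 4 cells of cage b must have product 48, so (4,3) = 3.
Cage b needs product 48, leaving (4,4) = 4.
Cage c needs two cells with sum 7, leaving (2,2) = 4.
The two cells of cage d must have quotient 2, leaving (3,1) = 1.
Row 3 already has 4; hence (3,2) = 3.
Row 3 now contains 3, leaving (3,4) = 2.
Row 4 already has 4, leaving (4,1) = 2.
The 3 cells of cage f must have product 24; hence (1,1) = 4.
Column 2 now contains 3, which forces (1,2) = 2.
Row 1 now contains 2, which forces (1,3) = 1.
Row 1 now contains 1, leaving (1,4) = 3.
Column 1 already has 2, leaving (2,1) = 3.
Column 3 now contains 1; hence (2,3) = 2.
Column 4 already has 3; hence (2,4) = 1.
Filled in: 4 2 1 3 / 3 4 2 1 / 1 3 4 2 / 2 1 3 4.

1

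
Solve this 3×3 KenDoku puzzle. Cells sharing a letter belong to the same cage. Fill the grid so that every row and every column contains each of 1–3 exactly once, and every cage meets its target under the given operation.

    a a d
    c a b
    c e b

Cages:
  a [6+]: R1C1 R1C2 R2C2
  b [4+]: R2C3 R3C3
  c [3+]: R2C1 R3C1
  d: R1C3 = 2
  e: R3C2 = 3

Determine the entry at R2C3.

3

D is a freebie, so R1C3 = 2.
Cage e is given; hence R3C2 = 3.
3 is placed in row 3, so R3C3 = 1.
Cage a has sum 6, which forces R1C1 = 3.
Column 2 already has 3, which forces R1C2 = 1.
The two cells of cage c must have sum 3; hence R2C1 = 1.
Cage a needs sum 6, leaving R2C2 = 2.
Column 3 now contains 1, so R2C3 = 3.
Row 3 now contains 1, so R3C1 = 2.
Filled in: 3 1 2 / 1 2 3 / 2 3 1.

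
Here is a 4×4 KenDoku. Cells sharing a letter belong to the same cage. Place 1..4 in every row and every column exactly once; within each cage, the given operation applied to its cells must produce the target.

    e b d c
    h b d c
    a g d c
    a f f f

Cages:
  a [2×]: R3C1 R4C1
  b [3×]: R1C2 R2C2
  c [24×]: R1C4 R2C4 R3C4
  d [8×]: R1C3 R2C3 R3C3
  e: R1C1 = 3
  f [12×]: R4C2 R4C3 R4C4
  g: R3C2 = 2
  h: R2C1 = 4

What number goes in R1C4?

E is a freebie, so R1C1 = 3.
Row 1 already has 3, so R1C2 = 1.
Cage h is a single given cell, which forces R2C1 = 4.
Column 2 already has 1, which forces R2C2 = 3.
3 is placed in row 2; hence R2C4 = 2.
Cage g is a single given cell, which forces R3C2 = 2.
Column 2 already has 3, leaving R4C2 = 4.
Cage d has product 8, which forces R1C3 = 2.
Column 4 already has 2, leaving R1C4 = 4.
Row 2 now contains 2, leaving R2C3 = 1.
Row 3 now contains 2, leaving R3C1 = 1.
Cage d has product 8, so R3C3 = 4.
Cage c has product 24, so R3C4 = 3.
Cage a's pair has product 2, so R4C1 = 2.
Column 3 already has 1; hence R4C3 = 3.
3 is placed in column 4, leaving R4C4 = 1.
Completed grid: 3 1 2 4 / 4 3 1 2 / 1 2 4 3 / 2 4 3 1.

4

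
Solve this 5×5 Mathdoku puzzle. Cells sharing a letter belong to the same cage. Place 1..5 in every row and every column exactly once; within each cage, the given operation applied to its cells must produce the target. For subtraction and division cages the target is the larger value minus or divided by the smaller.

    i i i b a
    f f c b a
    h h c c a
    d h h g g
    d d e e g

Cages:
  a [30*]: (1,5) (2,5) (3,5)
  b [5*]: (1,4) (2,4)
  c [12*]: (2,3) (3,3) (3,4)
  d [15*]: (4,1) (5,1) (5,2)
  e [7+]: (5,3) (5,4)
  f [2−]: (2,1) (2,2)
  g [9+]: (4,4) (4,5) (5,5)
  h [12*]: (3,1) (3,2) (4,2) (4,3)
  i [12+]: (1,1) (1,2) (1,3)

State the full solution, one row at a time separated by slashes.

4 5 3 1 2 / 2 4 1 5 3 / 1 2 4 3 5 / 5 3 2 4 1 / 3 1 5 2 4

Row 1 needs a 1, and only (1,4) is open for it.
1 is placed in column 4; hence (2,4) = 5.
The only place for 2 in row 1 is (1,5).
Column 5 now contains 2, leaving (2,5) = 3.
Cage a needs product 30; hence (3,5) = 5.
Cage g has sum 9, so (4,4) = 4.
The 3 cells of cage g must have sum 9, which forces (4,5) = 1.
Cage g needs sum 9, which forces (5,5) = 4.
The two cells of cage e must have sum 7, which forces (5,3) = 5.
The two cells of cage e must have sum 7, so (5,4) = 2.
Column 4 now contains 2; hence (3,4) = 3.
Cage d has product 15, which forces (4,1) = 5.
The 3 cells of cage i must have sum 12, which forces (1,2) = 5.
The only place for 1 in row 2 is (2,3).
1 is placed in column 3, leaving (3,3) = 4.
Cage i needs sum 12, so (1,1) = 4.
Column 3 already has 4; hence (1,3) = 3.
Column 1 already has 4, leaving (2,1) = 2.
2 is placed in row 2, which forces (2,2) = 4.
Column 1 already has 2, leaving (3,1) = 1.
Row 3 now contains 1, so (3,2) = 2.
2 is placed in column 2, so (4,2) = 3.
3 is placed in column 3; hence (4,3) = 2.
Column 1 already has 1; hence (5,1) = 3.
Column 2 already has 3, leaving (5,2) = 1.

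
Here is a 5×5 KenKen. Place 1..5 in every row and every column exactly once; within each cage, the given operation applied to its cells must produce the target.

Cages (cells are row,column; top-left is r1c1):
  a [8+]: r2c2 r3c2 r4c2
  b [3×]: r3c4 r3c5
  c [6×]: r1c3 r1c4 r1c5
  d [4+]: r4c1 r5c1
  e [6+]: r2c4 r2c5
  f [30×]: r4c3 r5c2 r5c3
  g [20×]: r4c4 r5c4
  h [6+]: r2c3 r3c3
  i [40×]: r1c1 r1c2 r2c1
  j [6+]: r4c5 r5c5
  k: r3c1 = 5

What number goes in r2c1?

K is a freebie, so r3c1 = 5.
Cage i needs product 40, leaving r1c2 = 5.
Row 1 needs a 4, and only r1c1 is open for it.
Column 1 already has 4; hence r2c1 = 2.
Row 2 needs a 3, and only r2c2 is open for it.
Column 2 already has 3; hence r5c2 = 2.
The only place for 4 in row 2 is r2c3.
Cage h needs two cells with sum 6; hence r3c3 = 2.
Row 3 needs a 4, and only r3c2 is open for it.
Column 2 already has 4, so r4c2 = 1.
1 is placed in row 4, leaving r4c1 = 3.
3 is placed in row 4, which forces r4c3 = 5.
5 is placed in row 4, which forces r4c4 = 4.
5 is placed in row 4; hence r4c5 = 2.
The two cells of cage d must have sum 4, which forces r5c1 = 1.
Column 3 already has 5, leaving r5c3 = 3.
4 is placed in column 4, leaving r5c4 = 5.
Row 5 already has 1, so r5c5 = 4.
Column 3 now contains 3, which forces r1c3 = 1.
The 3 cells of cage c must have product 6; hence r1c4 = 2.
The 3 cells of cage c must have product 6, which forces r1c5 = 3.
Column 4 already has 5; hence r2c4 = 1.
Cage e's pair has sum 6; hence r2c5 = 5.
1 is placed in column 4; hence r3c4 = 3.
Column 5 already has 3, which forces r3c5 = 1.
The full grid is 4 5 1 2 3 / 2 3 4 1 5 / 5 4 2 3 1 / 3 1 5 4 2 / 1 2 3 5 4.

2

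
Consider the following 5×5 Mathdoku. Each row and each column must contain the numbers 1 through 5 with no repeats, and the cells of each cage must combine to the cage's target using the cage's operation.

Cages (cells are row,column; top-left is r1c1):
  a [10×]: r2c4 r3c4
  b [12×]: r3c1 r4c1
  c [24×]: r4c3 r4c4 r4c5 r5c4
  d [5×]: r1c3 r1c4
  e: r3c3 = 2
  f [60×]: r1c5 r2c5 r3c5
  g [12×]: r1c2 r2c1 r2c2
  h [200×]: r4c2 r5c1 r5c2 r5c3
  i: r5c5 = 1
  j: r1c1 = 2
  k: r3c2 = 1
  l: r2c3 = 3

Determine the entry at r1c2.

J is a freebie, so r1c1 = 2.
L is a freebie, leaving r2c3 = 3.
K is a freebie; hence r3c2 = 1.
Cage e is a single given cell, leaving r3c3 = 2.
Row 3 now contains 2, so r3c4 = 5.
Cage h has product 200; hence r4c2 = 5.
Cage i is given, leaving r5c5 = 1.
The 3 cells of cage g must have product 12, so r1c2 = 3.
The two cells of cage d must have product 5, leaving r1c3 = 5.
5 is placed in column 4, so r1c4 = 1.
Row 1 now contains 5; hence r1c5 = 4.
Cage g needs product 12; hence r2c1 = 1.
1 is placed in column 2, which forces r2c2 = 4.
5 is placed in column 4, which forces r2c4 = 2.
4 is placed in column 5, which forces r2c5 = 5.
4 is placed in column 5, leaving r3c5 = 3.
Column 5 now contains 3, leaving r4c5 = 2.
Cage h needs product 200, which forces r5c2 = 2.
5 is placed in column 3, so r5c3 = 4.
Row 5 now contains 4, leaving r5c4 = 3.
Row 3 already has 3, so r3c1 = 4.
Cage b needs two cells with product 12, which forces r4c1 = 3.
Column 3 already has 4, so r4c3 = 1.
3 is placed in column 4, leaving r4c4 = 4.
Row 5 now contains 4, leaving r5c1 = 5.
Filled in: 2 3 5 1 4 / 1 4 3 2 5 / 4 1 2 5 3 / 3 5 1 4 2 / 5 2 4 3 1.

3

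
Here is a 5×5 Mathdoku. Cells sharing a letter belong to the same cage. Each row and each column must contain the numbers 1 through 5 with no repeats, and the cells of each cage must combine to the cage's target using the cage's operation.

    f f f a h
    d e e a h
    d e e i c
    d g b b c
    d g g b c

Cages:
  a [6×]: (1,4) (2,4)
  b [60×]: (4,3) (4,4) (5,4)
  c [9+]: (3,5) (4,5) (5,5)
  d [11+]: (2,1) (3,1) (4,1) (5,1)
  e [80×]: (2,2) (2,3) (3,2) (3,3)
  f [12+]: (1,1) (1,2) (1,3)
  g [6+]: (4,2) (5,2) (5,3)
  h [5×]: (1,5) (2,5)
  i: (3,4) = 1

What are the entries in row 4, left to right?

5 1 3 4 2

Cage i is a single given cell, leaving (3,4) = 1.
Row 1 needs a 1, and only (1,5) is open for it.
1 is placed in column 5, so (2,5) = 5.
Row 1 needs a 2, and only (1,4) is open for it.
2 is placed in column 4; hence (2,4) = 3.
The 3 cells of cage b must have product 60, so (4,3) = 3.
Column 1 needs a 4, and only (1,1) is open for it.
Cage f needs sum 12, which forces (1,2) = 3.
4 is placed in row 1, which forces (1,3) = 5.
3 is placed in column 2; hence (5,2) = 4.
Row 5 already has 4; hence (5,4) = 5.
Cage e needs product 80, leaving (2,2) = 2.
The 4 cells of cage e must have product 80, which forces (2,3) = 4.
Cage e has product 80; hence (3,2) = 5.
Cage e has product 80; hence (3,3) = 2.
Cage g needs sum 6, which forces (4,2) = 1.
Column 4 now contains 5, so (4,4) = 4.
4 is placed in row 4, which forces (4,5) = 2.
The 3 cells of cage g must have sum 6; hence (5,3) = 1.
Column 5 already has 2; hence (5,5) = 3.
Row 2 already has 2, which forces (2,1) = 1.
2 is placed in row 3; hence (3,1) = 3.
Column 5 already has 3; hence (3,5) = 4.
Row 4 already has 2, leaving (4,1) = 5.
3 is placed in row 5, so (5,1) = 2.
The full grid is 4 3 5 2 1 / 1 2 4 3 5 / 3 5 2 1 4 / 5 1 3 4 2 / 2 4 1 5 3.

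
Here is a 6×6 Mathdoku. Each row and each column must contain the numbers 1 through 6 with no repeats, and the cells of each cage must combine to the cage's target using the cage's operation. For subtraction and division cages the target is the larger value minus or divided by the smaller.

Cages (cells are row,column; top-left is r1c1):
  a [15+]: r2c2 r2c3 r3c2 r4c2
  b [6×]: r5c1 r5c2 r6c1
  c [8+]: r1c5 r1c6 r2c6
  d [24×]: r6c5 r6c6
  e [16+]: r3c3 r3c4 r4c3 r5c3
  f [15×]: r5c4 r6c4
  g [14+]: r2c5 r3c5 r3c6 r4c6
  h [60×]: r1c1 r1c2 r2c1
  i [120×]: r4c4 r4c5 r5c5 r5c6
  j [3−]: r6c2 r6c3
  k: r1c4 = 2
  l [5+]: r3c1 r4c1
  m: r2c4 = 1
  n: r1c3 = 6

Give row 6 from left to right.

Cage n is given, so r1c3 = 6.
Cage k is given, which forces r1c4 = 2.
Cage m is given, leaving r2c4 = 1.
In column 1, 6 can only go at r5c1, so r5c1 = 6.
Cage b has product 6, leaving r5c2 = 1.
Cage b needs product 6, leaving r6c1 = 1.
Row 6 needs a 3, and only r6c4 is open for it.
3 is placed in column 4, leaving r5c4 = 5.
The 4 cells of cage i must have product 120, which forces r4c4 = 4.
The 4 cells of cage i must have product 120, leaving r4c5 = 5.
The 4 cells of cage e must have sum 16; hence r3c3 = 5.
Column 4 now contains 4, so r3c4 = 6.
5 is placed in column 3, so r6c3 = 2.
The 4 cells of cage e must have sum 16, so r4c3 = 1.
The 4 cells of cage e must have sum 16, which forces r5c3 = 4.
2 is placed in row 6, which forces r6c2 = 5.
Column 3 already has 4, so r2c3 = 3.
In row 2, 5 can only go at r2c1, so r2c1 = 5.
Row 1 needs a 5, and only r1c6 is open for it.
Cage c needs sum 8, which forces r1c5 = 1.
Cage c has sum 8, which forces r2c6 = 2.
2 is placed in column 6, leaving r5c6 = 3.
Cage g has sum 14, so r2c5 = 4.
The 4 cells of cage g must have sum 14, leaving r3c5 = 3.
Cage g needs sum 14, so r3c6 = 1.
Column 6 already has 3, so r4c6 = 6.
3 is placed in row 5; hence r5c5 = 2.
Column 5 already has 4, so r6c5 = 6.
6 is placed in column 6, leaving r6c6 = 4.
Row 2 now contains 4, leaving r2c2 = 6.
Row 3 already has 3, leaving r3c1 = 2.
The 4 cells of cage a must have sum 15; hence r3c2 = 4.
The two cells of cage l must have sum 5, so r4c1 = 3.
Row 4 already has 6, so r4c2 = 2.
Column 1 already has 3, which forces r1c1 = 4.
Column 2 already has 4, which forces r1c2 = 3.
Filled in: 4 3 6 2 1 5 / 5 6 3 1 4 2 / 2 4 5 6 3 1 / 3 2 1 4 5 6 / 6 1 4 5 2 3 / 1 5 2 3 6 4.

1 5 2 3 6 4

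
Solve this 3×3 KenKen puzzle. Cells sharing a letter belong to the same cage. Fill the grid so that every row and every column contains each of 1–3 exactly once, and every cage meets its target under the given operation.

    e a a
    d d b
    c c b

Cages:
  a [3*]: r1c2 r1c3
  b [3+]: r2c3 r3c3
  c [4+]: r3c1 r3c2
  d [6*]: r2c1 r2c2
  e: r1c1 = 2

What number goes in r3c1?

1

Cage e is given, leaving r1c1 = 2.
Column 1 already has 2; hence r2c1 = 3.
Row 2 now contains 3, which forces r2c2 = 2.
2 is placed in row 2, so r2c3 = 1.
3 is placed in column 1, so r3c1 = 1.
Row 3 now contains 1, which forces r3c2 = 3.
1 is placed in column 3, so r3c3 = 2.
3 is placed in column 2; hence r1c2 = 1.
1 is placed in column 3, leaving r1c3 = 3.
Completed grid: 2 1 3 / 3 2 1 / 1 3 2.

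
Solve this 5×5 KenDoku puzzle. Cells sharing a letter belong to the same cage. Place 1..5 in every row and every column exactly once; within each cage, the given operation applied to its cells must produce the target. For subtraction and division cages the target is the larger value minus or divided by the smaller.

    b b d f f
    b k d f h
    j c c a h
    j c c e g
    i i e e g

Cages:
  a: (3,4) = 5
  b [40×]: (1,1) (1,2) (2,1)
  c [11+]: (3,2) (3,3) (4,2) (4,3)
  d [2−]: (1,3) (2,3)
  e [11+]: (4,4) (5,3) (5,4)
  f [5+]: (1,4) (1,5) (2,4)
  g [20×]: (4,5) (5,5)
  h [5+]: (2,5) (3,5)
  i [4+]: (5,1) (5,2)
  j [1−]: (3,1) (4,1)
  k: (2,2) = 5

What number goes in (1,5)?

K is a freebie, leaving (2,2) = 5.
A is a freebie, so (3,4) = 5.
Cage b needs product 40; hence (1,1) = 5.
The only place for 2 in row 5 is (5,4).
The 3 cells of cage f must have sum 5, so (1,4) = 3.
The 3 cells of cage f must have sum 5, so (1,5) = 1.
2 is placed in column 4; hence (2,4) = 1.
2 is placed in column 4; hence (4,4) = 4.
Row 4 already has 4, so (4,5) = 5.
Cage e needs sum 11, so (5,3) = 5.
Column 5 now contains 5, which forces (5,5) = 4.
Row 2 needs a 3, and only (2,5) is open for it.
3 is placed in column 5, which forces (3,5) = 2.
The only place for 1 in row 3 is (3,1).
The two cells of cage j must have difference 1; hence (4,1) = 2.
1 is placed in column 1, which forces (5,1) = 3.
Cage i's pair has sum 4, which forces (5,2) = 1.
Cage b has product 40, so (1,2) = 2.
2 is placed in row 1, which forces (1,3) = 4.
Column 1 already has 2, so (2,1) = 4.
Column 3 already has 4, so (2,3) = 2.
The 4 cells of cage c must have sum 11, so (3,2) = 4.
Cage c needs sum 11, so (3,3) = 3.
Column 2 already has 1, so (4,2) = 3.
Cage c needs sum 11, which forces (4,3) = 1.
The full grid is 5 2 4 3 1 / 4 5 2 1 3 / 1 4 3 5 2 / 2 3 1 4 5 / 3 1 5 2 4.

1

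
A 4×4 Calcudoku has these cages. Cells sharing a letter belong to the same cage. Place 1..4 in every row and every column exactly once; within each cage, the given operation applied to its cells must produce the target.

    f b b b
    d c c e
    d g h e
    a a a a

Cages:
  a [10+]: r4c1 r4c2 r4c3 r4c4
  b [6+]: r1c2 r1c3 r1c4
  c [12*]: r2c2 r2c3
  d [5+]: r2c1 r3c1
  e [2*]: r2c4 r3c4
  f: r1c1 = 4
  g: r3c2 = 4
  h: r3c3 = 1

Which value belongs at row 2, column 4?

F is a freebie, so r1c1 = 4.
Cage g is given, which forces r3c2 = 4.
H is a freebie, so r3c3 = 1.
1 is placed in row 3, leaving r3c4 = 2.
The two cells of cage d must have sum 5, so r2c1 = 2.
Column 2 now contains 4; hence r2c2 = 3.
Cage c needs two cells with product 12, so r2c3 = 4.
Column 4 already has 2, so r2c4 = 1.
Row 3 already has 2; hence r3c1 = 3.
Column 1 now contains 3, so r4c1 = 1.
Row 4 now contains 1; hence r4c2 = 2.
2 is placed in row 4, so r4c3 = 3.
Row 4 now contains 3, so r4c4 = 4.
Column 2 already has 2, which forces r1c2 = 1.
Column 3 already has 3, so r1c3 = 2.
Column 4 now contains 1, so r1c4 = 3.
Filled in: 4 1 2 3 / 2 3 4 1 / 3 4 1 2 / 1 2 3 4.

1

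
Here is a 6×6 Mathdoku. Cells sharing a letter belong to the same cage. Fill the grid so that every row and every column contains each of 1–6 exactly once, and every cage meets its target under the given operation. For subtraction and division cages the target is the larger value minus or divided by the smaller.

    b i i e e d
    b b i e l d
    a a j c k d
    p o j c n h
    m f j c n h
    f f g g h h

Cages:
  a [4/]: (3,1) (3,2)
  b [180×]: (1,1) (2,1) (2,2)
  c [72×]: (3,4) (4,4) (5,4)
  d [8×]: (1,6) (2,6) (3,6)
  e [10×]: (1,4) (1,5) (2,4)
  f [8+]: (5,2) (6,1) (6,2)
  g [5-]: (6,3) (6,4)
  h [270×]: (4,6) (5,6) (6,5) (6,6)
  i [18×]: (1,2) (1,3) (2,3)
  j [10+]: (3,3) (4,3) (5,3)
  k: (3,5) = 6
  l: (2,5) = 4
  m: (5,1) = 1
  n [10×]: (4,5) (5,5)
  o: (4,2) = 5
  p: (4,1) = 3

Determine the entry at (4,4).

The 3 cells of cage b must have product 180; hence (1,1) = 6.
The 3 cells of cage b must have product 180, which forces (2,1) = 5.
Cage b needs product 180, leaving (2,2) = 6.
Cage l is a single given cell, which forces (2,5) = 4.
Cage k is given, which forces (3,5) = 6.
Cage p is given, which forces (4,1) = 3.
Cage o is given; hence (4,2) = 5.
5 is placed in row 4, which forces (4,5) = 2.
5 is placed in row 4; hence (4,6) = 6.
Cage m is given, so (5,1) = 1.
2 is placed in column 5, which forces (5,5) = 5.
5 is placed in row 5; hence (5,6) = 3.
Cage h has product 270, leaving (6,5) = 3.
Column 6 now contains 6, leaving (6,6) = 5.
Cage i needs product 18; hence (1,2) = 3.
The 3 cells of cage i must have product 18, which forces (1,3) = 2.
Cage e needs product 10, which forces (1,4) = 5.
5 is placed in column 5; hence (1,5) = 1.
Row 1 now contains 1, which forces (1,6) = 4.
The 3 cells of cage i must have product 18; hence (2,3) = 3.
The 3 cells of cage e must have product 10, so (2,4) = 2.
Row 2 already has 2; hence (2,6) = 1.
Column 1 already has 1; hence (3,1) = 4.
The two cells of cage a must have quotient 4, so (3,2) = 1.
Column 3 already has 3, so (3,3) = 5.
Cage c has product 72, which forces (3,4) = 3.
1 is placed in column 6, leaving (3,6) = 2.
Cage j needs sum 10, leaving (4,3) = 1.
6 is placed in row 4, leaving (4,4) = 4.
Cage f needs sum 8, which forces (5,2) = 2.
Cage c needs product 72, so (5,4) = 6.
Cage f has sum 8, which forces (6,1) = 2.
The 3 cells of cage f must have sum 8, which forces (6,2) = 4.
Column 3 already has 1, which forces (6,3) = 6.
6 is placed in column 4; hence (6,4) = 1.
Row 5 now contains 6, leaving (5,3) = 4.
Filled in: 6 3 2 5 1 4 / 5 6 3 2 4 1 / 4 1 5 3 6 2 / 3 5 1 4 2 6 / 1 2 4 6 5 3 / 2 4 6 1 3 5.

4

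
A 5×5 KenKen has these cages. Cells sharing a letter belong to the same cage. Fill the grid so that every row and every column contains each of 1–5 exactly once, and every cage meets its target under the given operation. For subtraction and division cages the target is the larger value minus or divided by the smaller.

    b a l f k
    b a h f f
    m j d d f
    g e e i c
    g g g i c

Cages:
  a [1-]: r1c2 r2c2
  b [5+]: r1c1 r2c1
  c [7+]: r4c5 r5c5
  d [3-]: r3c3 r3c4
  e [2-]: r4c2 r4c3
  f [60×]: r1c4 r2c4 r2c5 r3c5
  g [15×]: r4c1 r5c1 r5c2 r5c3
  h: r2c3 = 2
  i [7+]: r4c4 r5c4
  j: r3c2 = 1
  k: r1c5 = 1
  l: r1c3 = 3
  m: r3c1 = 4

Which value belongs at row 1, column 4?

Cage l is given, which forces r1c3 = 3.
K is a freebie, which forces r1c5 = 1.
H is a freebie, which forces r2c3 = 2.
Cage m is a single given cell, leaving r3c1 = 4.
Cage j is given, which forces r3c2 = 1.
1 is placed in row 3; hence r3c3 = 5.
5 is placed in row 3, so r3c4 = 2.
Row 3 now contains 2, so r3c5 = 3.
Cage g has product 15, leaving r4c1 = 1.
Row 4 now contains 1, leaving r4c3 = 4.
5 is placed in column 3, which forces r5c3 = 1.
4 is placed in column 1, so r1c1 = 2.
Column 1 now contains 1; hence r2c1 = 3.
The 4 cells of cage f must have product 60; hence r2c4 = 1.
The two cells of cage e must have difference 2, so r4c2 = 2.
Cage i's pair has sum 7, leaving r4c4 = 3.
2 is placed in row 4, so r4c5 = 5.
Column 1 already has 3, so r5c1 = 5.
Row 5 now contains 5, leaving r5c2 = 3.
The two cells of cage i must have sum 7, so r5c4 = 4.
5 is placed in column 5, leaving r5c5 = 2.
Column 4 already has 4; hence r1c4 = 5.
5 is placed in column 5, which forces r2c5 = 4.
5 is placed in row 1, which forces r1c2 = 4.
Row 2 already has 4; hence r2c2 = 5.
Filled in: 2 4 3 5 1 / 3 5 2 1 4 / 4 1 5 2 3 / 1 2 4 3 5 / 5 3 1 4 2.

5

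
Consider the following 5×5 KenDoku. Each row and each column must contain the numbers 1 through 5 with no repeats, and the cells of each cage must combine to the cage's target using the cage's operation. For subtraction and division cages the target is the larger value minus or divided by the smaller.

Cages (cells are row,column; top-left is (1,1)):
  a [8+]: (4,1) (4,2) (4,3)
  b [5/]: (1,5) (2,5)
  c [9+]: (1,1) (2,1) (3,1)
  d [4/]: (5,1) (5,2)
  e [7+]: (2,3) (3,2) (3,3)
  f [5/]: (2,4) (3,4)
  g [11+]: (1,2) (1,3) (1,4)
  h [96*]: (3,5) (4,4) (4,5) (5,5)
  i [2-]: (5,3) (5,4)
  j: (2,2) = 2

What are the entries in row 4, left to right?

Cage j is given, so (2,2) = 2.
Cage h has product 96; hence (4,4) = 4.
In row 1, 3 can only go at (1,1), so (1,1) = 3.
Row 1 needs a 1, and only (1,5) is open for it.
1 is placed in column 5, which forces (2,5) = 5.
5 is placed in row 2, leaving (2,4) = 1.
The two cells of cage f must have quotient 5; hence (3,4) = 5.
Column 4 already has 5; hence (1,4) = 2.
Row 2 now contains 1, so (2,1) = 4.
Row 2 already has 4, leaving (2,3) = 3.
Row 3 now contains 5, which forces (3,1) = 2.
Row 3 now contains 2, which forces (3,3) = 1.
Column 1 already has 4; hence (5,1) = 1.
Row 5 already has 1, which forces (5,2) = 4.
Row 5 now contains 4, leaving (5,3) = 5.
2 is placed in column 4, so (5,4) = 3.
Row 5 now contains 3, leaving (5,5) = 2.
Column 2 now contains 4, which forces (1,2) = 5.
Column 3 already has 5, leaving (1,3) = 4.
Row 3 already has 1, which forces (3,2) = 3.
Cage h has product 96; hence (3,5) = 4.
1 is placed in column 1; hence (4,1) = 5.
Cage a needs sum 8, leaving (4,2) = 1.
Column 3 already has 5, so (4,3) = 2.
Column 5 already has 2, so (4,5) = 3.
The full grid is 3 5 4 2 1 / 4 2 3 1 5 / 2 3 1 5 4 / 5 1 2 4 3 / 1 4 5 3 2.

5 1 2 4 3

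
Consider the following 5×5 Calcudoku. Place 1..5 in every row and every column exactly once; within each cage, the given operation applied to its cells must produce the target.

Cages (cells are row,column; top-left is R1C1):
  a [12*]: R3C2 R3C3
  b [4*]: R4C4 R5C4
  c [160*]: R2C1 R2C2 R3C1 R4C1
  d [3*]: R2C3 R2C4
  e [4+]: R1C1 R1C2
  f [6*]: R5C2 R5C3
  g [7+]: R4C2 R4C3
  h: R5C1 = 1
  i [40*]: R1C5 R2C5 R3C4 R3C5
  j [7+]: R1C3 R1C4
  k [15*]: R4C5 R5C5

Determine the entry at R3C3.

The 4 cells of cage c must have product 160; hence R2C2 = 4.
Column 2 already has 4, which forces R3C2 = 3.
Row 3 already has 3, so R3C3 = 4.
Cage h is a single given cell; hence R5C1 = 1.
Column 2 already has 3; hence R5C2 = 2.
Row 5 now contains 2; hence R5C3 = 3.
1 is placed in row 5, so R5C4 = 4.
Row 5 already has 3, leaving R5C5 = 5.
Column 1 already has 1; hence R1C1 = 3.
Column 2 already has 3, so R1C2 = 1.
Cage i needs product 40, which forces R1C5 = 4.
Column 3 already has 3; hence R2C3 = 1.
Cage d's pair has product 3, so R2C4 = 3.
1 is placed in row 2, leaving R2C5 = 2.
The 4 cells of cage i must have product 40, leaving R3C4 = 5.
2 is placed in column 5; hence R3C5 = 1.
The 4 cells of cage c must have product 160, so R4C1 = 4.
Column 2 now contains 2, which forces R4C2 = 5.
Cage g's pair has sum 7, so R4C3 = 2.
Column 4 already has 4, which forces R4C4 = 1.
Column 5 already has 5, leaving R4C5 = 3.
Column 3 now contains 2, leaving R1C3 = 5.
5 is placed in column 4, which forces R1C4 = 2.
2 is placed in row 2, so R2C1 = 5.
Row 3 already has 5; hence R3C1 = 2.
The full grid is 3 1 5 2 4 / 5 4 1 3 2 / 2 3 4 5 1 / 4 5 2 1 3 / 1 2 3 4 5.

4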